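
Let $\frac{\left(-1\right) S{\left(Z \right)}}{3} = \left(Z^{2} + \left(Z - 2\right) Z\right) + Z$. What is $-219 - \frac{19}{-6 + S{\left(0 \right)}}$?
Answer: $- \frac{1295}{6} \approx -215.83$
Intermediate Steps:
$S{\left(Z \right)} = - 3 Z - 3 Z^{2} - 3 Z \left(-2 + Z\right)$ ($S{\left(Z \right)} = - 3 \left(\left(Z^{2} + \left(Z - 2\right) Z\right) + Z\right) = - 3 \left(\left(Z^{2} + \left(-2 + Z\right) Z\right) + Z\right) = - 3 \left(\left(Z^{2} + Z \left(-2 + Z\right)\right) + Z\right) = - 3 \left(Z + Z^{2} + Z \left(-2 + Z\right)\right) = - 3 Z - 3 Z^{2} - 3 Z \left(-2 + Z\right)$)
$-219 - \frac{19}{-6 + S{\left(0 \right)}} = -219 - \frac{19}{-6 + 3 \cdot 0 \left(1 - 0\right)} = -219 - \frac{19}{-6 + 3 \cdot 0 \left(1 + 0\right)} = -219 - \frac{19}{-6 + 3 \cdot 0 \cdot 1} = -219 - \frac{19}{-6 + 0} = -219 - \frac{19}{-6} = -219 - - \frac{19}{6} = -219 + \frac{19}{6} = - \frac{1295}{6}$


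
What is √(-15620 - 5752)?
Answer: 2*I*√5343 ≈ 146.19*I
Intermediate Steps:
√(-15620 - 5752) = √(-21372) = 2*I*√5343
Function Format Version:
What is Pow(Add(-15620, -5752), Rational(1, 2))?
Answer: Mul(2, I, Pow(5343, Rational(1, 2))) ≈ Mul(146.19, I)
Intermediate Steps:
Pow(Add(-15620, -5752), Rational(1, 2)) = Pow(-21372, Rational(1, 2)) = Mul(2, I, Pow(5343, Rational(1, 2)))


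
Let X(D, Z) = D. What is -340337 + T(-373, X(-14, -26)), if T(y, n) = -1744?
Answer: -342081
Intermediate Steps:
-340337 + T(-373, X(-14, -26)) = -340337 - 1744 = -342081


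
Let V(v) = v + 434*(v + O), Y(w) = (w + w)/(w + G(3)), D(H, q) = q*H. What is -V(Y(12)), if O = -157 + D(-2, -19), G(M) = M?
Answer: 50950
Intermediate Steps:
D(H, q) = H*q
Y(w) = 2*w/(3 + w) (Y(w) = (w + w)/(w + 3) = (2*w)/(3 + w) = 2*w/(3 + w))
O = -119 (O = -157 - 2*(-19) = -157 + 38 = -119)
V(v) = -51646 + 435*v (V(v) = v + 434*(v - 119) = v + 434*(-119 + v) = v + (-51646 + 434*v) = -51646 + 435*v)
-V(Y(12)) = -(-51646 + 435*(2*12/(3 + 12))) = -(-51646 + 435*(2*12/15)) = -(-51646 + 435*(2*12*(1/15))) = -(-51646 + 435*(8/5)) = -(-51646 + 696) = -1*(-50950) = 50950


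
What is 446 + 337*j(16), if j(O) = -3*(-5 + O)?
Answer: -10675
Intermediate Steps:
j(O) = 15 - 3*O
446 + 337*j(16) = 446 + 337*(15 - 3*16) = 446 + 337*(15 - 48) = 446 + 337*(-33) = 446 - 11121 = -10675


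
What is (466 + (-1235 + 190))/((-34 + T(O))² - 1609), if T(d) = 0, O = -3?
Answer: 193/151 ≈ 1.2781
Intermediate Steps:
(466 + (-1235 + 190))/((-34 + T(O))² - 1609) = (466 + (-1235 + 190))/((-34 + 0)² - 1609) = (466 - 1045)/((-34)² - 1609) = -579/(1156 - 1609) = -579/(-453) = -579*(-1/453) = 193/151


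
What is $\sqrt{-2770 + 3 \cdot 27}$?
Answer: $i \sqrt{2689} \approx 51.856 i$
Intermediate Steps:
$\sqrt{-2770 + 3 \cdot 27} = \sqrt{-2770 + 81} = \sqrt{-2689} = i \sqrt{2689}$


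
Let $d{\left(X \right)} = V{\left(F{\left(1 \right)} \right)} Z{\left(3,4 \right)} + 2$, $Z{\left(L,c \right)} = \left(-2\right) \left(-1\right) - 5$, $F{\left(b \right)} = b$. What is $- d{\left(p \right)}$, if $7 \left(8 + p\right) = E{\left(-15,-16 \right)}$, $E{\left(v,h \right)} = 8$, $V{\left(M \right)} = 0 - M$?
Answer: $-5$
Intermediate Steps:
$V{\left(M \right)} = - M$
$p = - \frac{48}{7}$ ($p = -8 + \frac{1}{7} \cdot 8 = -8 + \frac{8}{7} = - \frac{48}{7} \approx -6.8571$)
$Z{\left(L,c \right)} = -3$ ($Z{\left(L,c \right)} = 2 - 5 = -3$)
$d{\left(X \right)} = 5$ ($d{\left(X \right)} = \left(-1\right) 1 \left(-3\right) + 2 = \left(-1\right) \left(-3\right) + 2 = 3 + 2 = 5$)
$- d{\left(p \right)} = \left(-1\right) 5 = -5$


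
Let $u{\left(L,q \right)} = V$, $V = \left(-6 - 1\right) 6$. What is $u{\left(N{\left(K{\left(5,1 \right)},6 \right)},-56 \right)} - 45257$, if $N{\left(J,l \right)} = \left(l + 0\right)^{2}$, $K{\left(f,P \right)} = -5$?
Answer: $-45299$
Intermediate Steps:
$V = -42$ ($V = \left(-7\right) 6 = -42$)
$N{\left(J,l \right)} = l^{2}$
$u{\left(L,q \right)} = -42$
$u{\left(N{\left(K{\left(5,1 \right)},6 \right)},-56 \right)} - 45257 = -42 - 45257 = -45299$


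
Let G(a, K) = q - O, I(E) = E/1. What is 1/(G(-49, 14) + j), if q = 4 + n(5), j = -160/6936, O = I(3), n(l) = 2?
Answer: 867/2581 ≈ 0.33592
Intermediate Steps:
I(E) = E (I(E) = E*1 = E)
O = 3
j = -20/867 (j = -160*1/6936 = -20/867 ≈ -0.023068)
q = 6 (q = 4 + 2 = 6)
G(a, K) = 3 (G(a, K) = 6 - 1*3 = 6 - 3 = 3)
1/(G(-49, 14) + j) = 1/(3 - 20/867) = 1/(2581/867) = 867/2581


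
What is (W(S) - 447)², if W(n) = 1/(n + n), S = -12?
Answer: 115111441/576 ≈ 1.9985e+5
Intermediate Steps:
W(n) = 1/(2*n)
(W(S) - 447)² = ((½)/(-12) - 447)² = ((½)*(-1/12) - 447)² = (-1/24 - 447)² = (-10729/24)² = 115111441/576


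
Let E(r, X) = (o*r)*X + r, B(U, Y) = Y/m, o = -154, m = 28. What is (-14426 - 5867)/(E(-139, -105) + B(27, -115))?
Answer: 568204/62937647 ≈ 0.0090280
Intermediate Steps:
B(U, Y) = Y/28
E(r, X) = r - 154*X*r (E(r, X) = (-154*r)*X + r = -154*X*r + r = r - 154*X*r)
(-14426 - 5867)/(E(-139, -105) + B(27, -115)) = (-14426 - 5867)/(-139*(1 - 154*(-105)) + (1/28)*(-115)) = -20293/(-139*(1 + 16170) - 115/28) = -20293/(-139*16171 - 115/28) = -20293/(-2247769 - 115/28) = -20293/(-62937647/28) = -20293*(-28/62937647) = 568204/62937647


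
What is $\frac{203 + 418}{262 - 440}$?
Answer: $- \frac{621}{178} \approx -3.4888$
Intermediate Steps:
$\frac{203 + 418}{262 - 440} = \frac{621}{-178} = 621 \left(- \frac{1}{178}\right) = - \frac{621}{178}$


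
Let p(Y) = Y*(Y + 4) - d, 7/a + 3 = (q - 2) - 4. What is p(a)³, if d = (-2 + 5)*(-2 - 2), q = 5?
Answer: 2146689/4096 ≈ 524.09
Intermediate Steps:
d = -12 (d = 3*(-4) = -12)
a = -7/4 (a = 7/(-3 + ((5 - 2) - 4)) = 7/(-3 + (3 - 4)) = 7/(-3 - 1) = 7/(-4) = 7*(-¼) = -7/4 ≈ -1.7500)
p(Y) = 12 + Y*(4 + Y) (p(Y) = Y*(Y + 4) - 1*(-12) = Y*(4 + Y) + 12 = 12 + Y*(4 + Y))
p(a)³ = (12 + (-7/4)² + 4*(-7/4))³ = (12 + 49/16 - 7)³ = (129/16)³ = 2146689/4096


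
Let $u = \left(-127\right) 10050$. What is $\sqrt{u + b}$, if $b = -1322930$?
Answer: $4 i \sqrt{162455} \approx 1612.2 i$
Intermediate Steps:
$u = -1276350$
$\sqrt{u + b} = \sqrt{-1276350 - 1322930} = \sqrt{-2599280} = 4 i \sqrt{162455}$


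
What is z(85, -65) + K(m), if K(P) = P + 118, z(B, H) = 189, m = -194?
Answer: 113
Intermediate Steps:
K(P) = 118 + P
z(85, -65) + K(m) = 189 + (118 - 194) = 189 - 76 = 113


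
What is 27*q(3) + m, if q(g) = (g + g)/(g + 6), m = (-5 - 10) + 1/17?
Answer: 52/17 ≈ 3.0588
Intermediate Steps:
m = -254/17 (m = -15 + 1/17 = -254/17 ≈ -14.941)
q(g) = 2*g/(6 + g) (q(g) = (2*g)/(6 + g) = 2*g/(6 + g))
27*q(3) + m = 27*(2*3/(6 + 3)) - 254/17 = 27*(2*3/9) - 254/17 = 27*(2*3*(⅑)) - 254/17 = 27*(⅔) - 254/17 = 18 - 254/17 = 52/17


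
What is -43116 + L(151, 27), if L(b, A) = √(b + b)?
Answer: -43116 + √302 ≈ -43099.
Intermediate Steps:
L(b, A) = √2*√b (L(b, A) = √(2*b) = √2*√b)
-43116 + L(151, 27) = -43116 + √2*√151 = -43116 + √302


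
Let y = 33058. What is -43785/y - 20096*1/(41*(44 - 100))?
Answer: 70475401/9487646 ≈ 7.4281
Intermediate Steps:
-43785/y - 20096*1/(41*(44 - 100)) = -43785/33058 - 20096*1/(41*(44 - 100)) = -43785*1/33058 - 20096/((-56*41)) = -43785/33058 - 20096/(-2296) = -43785/33058 - 20096*(-1/2296) = -43785/33058 + 2512/287 = 70475401/9487646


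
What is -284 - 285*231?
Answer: -66119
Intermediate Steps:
-284 - 285*231 = -284 - 65835 = -66119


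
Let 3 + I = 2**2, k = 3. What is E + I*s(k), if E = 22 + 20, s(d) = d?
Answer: 45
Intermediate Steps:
I = 1 (I = -3 + 2**2 = -3 + 4 = 1)
E = 42
E + I*s(k) = 42 + 1*3 = 42 + 3 = 45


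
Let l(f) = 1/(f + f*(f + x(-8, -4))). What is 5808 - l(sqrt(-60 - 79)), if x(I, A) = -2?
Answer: 813121/140 - I*sqrt(139)/19460 ≈ 5808.0 - 0.00060585*I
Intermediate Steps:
l(f) = 1/(f + f*(-2 + f)) (l(f) = 1/(f + f*(f - 2)) = 1/(f + f*(-2 + f)))
5808 - l(sqrt(-60 - 79)) = 5808 - 1/((sqrt(-60 - 79))*(-1 + sqrt(-60 - 79))) = 5808 - 1/((sqrt(-139))*(-1 + sqrt(-139))) = 5808 - 1/((I*sqrt(139))*(-1 + I*sqrt(139))) = 5808 - (-I*sqrt(139)/139)/(-1 + I*sqrt(139)) = 5808 - (-1)*I*sqrt(139)/(139*(-1 + I*sqrt(139))) = 5808 + I*sqrt(139)/(139*(-1 + I*sqrt(139)))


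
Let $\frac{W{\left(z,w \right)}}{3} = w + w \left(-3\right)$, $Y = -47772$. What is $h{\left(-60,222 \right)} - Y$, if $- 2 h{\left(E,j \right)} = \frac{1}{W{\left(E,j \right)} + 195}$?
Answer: $\frac{108633529}{2274} \approx 47772.0$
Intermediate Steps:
$W{\left(z,w \right)} = - 6 w$ ($W{\left(z,w \right)} = 3 \left(w + w \left(-3\right)\right) = 3 \left(w - 3 w\right) = 3 \left(- 2 w\right) = - 6 w$)
$h{\left(E,j \right)} = - \frac{1}{2 \left(195 - 6 j\right)}$ ($h{\left(E,j \right)} = - \frac{1}{2 \left(- 6 j + 195\right)} = - \frac{1}{2 \left(195 - 6 j\right)}$)
$h{\left(-60,222 \right)} - Y = \frac{1}{6 \left(-65 + 2 \cdot 222\right)} - -47772 = \frac{1}{6 \left(-65 + 444\right)} + 47772 = \frac{1}{6 \cdot 379} + 47772 = \frac{1}{6} \cdot \frac{1}{379} + 47772 = \frac{1}{2274} + 47772 = \frac{108633529}{2274}$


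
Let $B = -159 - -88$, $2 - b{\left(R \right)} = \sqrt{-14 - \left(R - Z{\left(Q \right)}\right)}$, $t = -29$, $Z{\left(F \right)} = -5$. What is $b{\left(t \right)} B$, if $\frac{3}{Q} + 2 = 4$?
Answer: $-142 + 71 \sqrt{10} \approx 82.522$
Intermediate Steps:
$Q = \frac{3}{2}$ ($Q = \frac{3}{-2 + 4} = \frac{3}{2} \approx 1.5$)
$b{\left(R \right)} = 2 - \sqrt{-19 - R}$ ($b{\left(R \right)} = 2 - \sqrt{-14 - \left(5 + R\right)} = 2 - \sqrt{-19 - R}$)
$B = -71$ ($B = -159 + 88 = -71$)
$b{\left(t \right)} B = \left(2 - \sqrt{-19 - -29}\right) \left(-71\right) = \left(2 - \sqrt{-19 + 29}\right) \left(-71\right) = \left(2 - \sqrt{10}\right) \left(-71\right) = -142 + 71 \sqrt{10}$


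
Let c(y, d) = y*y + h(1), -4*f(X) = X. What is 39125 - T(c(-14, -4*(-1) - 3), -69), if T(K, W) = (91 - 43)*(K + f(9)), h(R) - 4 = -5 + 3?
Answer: 29729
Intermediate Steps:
h(R) = 2 (h(R) = 4 + (-5 + 3) = 4 - 2 = 2)
f(X) = -X/4
c(y, d) = 2 + y² (c(y, d) = y*y + 2 = y² + 2 = 2 + y²)
T(K, W) = -108 + 48*K (T(K, W) = (91 - 43)*(K - ¼*9) = 48*(K - 9/4) = 48*(-9/4 + K) = -108 + 48*K)
39125 - T(c(-14, -4*(-1) - 3), -69) = 39125 - (-108 + 48*(2 + (-14)²)) = 39125 - (-108 + 48*(2 + 196)) = 39125 - (-108 + 48*198) = 39125 - (-108 + 9504) = 39125 - 1*9396 = 39125 - 9396 = 29729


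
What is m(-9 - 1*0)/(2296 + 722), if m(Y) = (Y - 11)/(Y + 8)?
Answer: 10/1509 ≈ 0.0066269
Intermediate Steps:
m(Y) = (-11 + Y)/(8 + Y)
m(-9 - 1*0)/(2296 + 722) = ((-11 + (-9 - 1*0))/(8 + (-9 - 1*0)))/(2296 + 722) = ((-11 + (-9 + 0))/(8 + (-9 + 0)))/3018 = ((-11 - 9)/(8 - 9))/3018 = (-20/(-1))/3018 = (-1*(-20))/3018 = (1/3018)*20 = 10/1509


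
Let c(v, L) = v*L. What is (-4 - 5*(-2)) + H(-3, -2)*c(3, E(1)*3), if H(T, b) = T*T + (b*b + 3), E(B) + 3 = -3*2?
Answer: -1290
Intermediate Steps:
E(B) = -9 (E(B) = -3 - 3*2 = -3 - 6 = -9)
H(T, b) = 3 + T² + b² (H(T, b) = T² + (b² + 3) = T² + (3 + b²) = 3 + T² + b²)
c(v, L) = L*v
(-4 - 5*(-2)) + H(-3, -2)*c(3, E(1)*3) = (-4 - 5*(-2)) + (3 + (-3)² + (-2)²)*(-9*3*3) = (-4 + 10) + (3 + 9 + 4)*(-27*3) = 6 + 16*(-81) = 6 - 1296 = -1290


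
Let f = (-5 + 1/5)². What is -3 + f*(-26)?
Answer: -15051/25 ≈ -602.04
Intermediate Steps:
f = 576/25 (f = (-5 + ⅕)² = (-24/5)² = 576/25 ≈ 23.040)
-3 + f*(-26) = -3 + (576/25)*(-26) = -3 - 14976/25 = -15051/25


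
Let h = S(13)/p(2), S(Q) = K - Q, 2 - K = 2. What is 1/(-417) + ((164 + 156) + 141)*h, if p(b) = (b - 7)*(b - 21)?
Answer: -2499176/39615 ≈ -63.087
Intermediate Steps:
K = 0 (K = 2 - 1*2 = 2 - 2 = 0)
p(b) = (-21 + b)*(-7 + b) (p(b) = (-7 + b)*(-21 + b) = (-21 + b)*(-7 + b))
S(Q) = -Q (S(Q) = 0 - Q = -Q)
h = -13/95 (h = (-1*13)/(147 + 2² - 28*2) = -13/(147 + 4 - 56) = -13/95 ≈ -0.13684)
1/(-417) + ((164 + 156) + 141)*h = 1/(-417) + ((164 + 156) + 141)*(-13/95) = -1/417 + (320 + 141)*(-13/95) = -1/417 + 461*(-13/95) = -1/417 - 5993/95 = -2499176/39615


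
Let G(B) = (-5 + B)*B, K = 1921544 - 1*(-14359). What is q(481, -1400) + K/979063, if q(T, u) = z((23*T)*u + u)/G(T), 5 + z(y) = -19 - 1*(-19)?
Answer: 443231711953/224162348228 ≈ 1.9773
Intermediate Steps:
K = 1935903 (K = 1921544 + 14359 = 1935903)
z(y) = -5 (z(y) = -5 + (-19 - 1*(-19)) = -5 + (-19 + 19) = -5 + 0 = -5)
G(B) = B*(-5 + B)
q(T, u) = -5/(T*(-5 + T)) (q(T, u) = -5*1/(T*(-5 + T)) = -5/(T*(-5 + T)))
q(481, -1400) + K/979063 = -5/(481*(-5 + 481)) + 1935903/979063 = -5*1/481/476 + 1935903*(1/979063) = -5*1/481*1/476 + 1935903/979063 = -5/228956 + 1935903/979063 = 443231711953/224162348228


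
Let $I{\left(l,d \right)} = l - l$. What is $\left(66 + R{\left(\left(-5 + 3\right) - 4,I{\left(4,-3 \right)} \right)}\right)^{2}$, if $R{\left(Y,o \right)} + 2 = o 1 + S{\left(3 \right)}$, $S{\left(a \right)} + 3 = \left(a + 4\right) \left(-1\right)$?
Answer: $2916$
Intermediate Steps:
$I{\left(l,d \right)} = 0$
$S{\left(a \right)} = -7 - a$ ($S{\left(a \right)} = -3 + \left(a + 4\right) \left(-1\right) = -3 + \left(4 + a\right) \left(-1\right) = -3 - \left(4 + a\right) = -7 - a$)
$R{\left(Y,o \right)} = -12 + o$ ($R{\left(Y,o \right)} = -2 + \left(o 1 - 10\right) = -2 + \left(o - 10\right) = -2 + \left(-10 + o\right) = -12 + o$)
$\left(66 + R{\left(\left(-5 + 3\right) - 4,I{\left(4,-3 \right)} \right)}\right)^{2} = \left(66 + \left(-12 + 0\right)\right)^{2} = \left(66 - 12\right)^{2} = 54^{2} = 2916$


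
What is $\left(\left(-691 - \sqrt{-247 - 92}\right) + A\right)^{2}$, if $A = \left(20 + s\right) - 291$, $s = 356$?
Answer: $\left(606 + i \sqrt{339}\right)^{2} \approx 3.669 \cdot 10^{5} + 22315.0 i$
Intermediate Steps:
$A = 85$ ($A = \left(20 + 356\right) - 291 = 376 - 291 = 85$)
$\left(\left(-691 - \sqrt{-247 - 92}\right) + A\right)^{2} = \left(\left(-691 - \sqrt{-247 - 92}\right) + 85\right)^{2} = \left(\left(-691 - \sqrt{-339}\right) + 85\right)^{2} = \left(\left(-691 - i \sqrt{339}\right) + 85\right)^{2} = \left(-606 - i \sqrt{339}\right)^{2}$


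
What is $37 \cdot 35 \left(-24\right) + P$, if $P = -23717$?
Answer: $-54797$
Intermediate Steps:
$37 \cdot 35 \left(-24\right) + P = 37 \cdot 35 \left(-24\right) - 23717 = 1295 \left(-24\right) - 23717 = -31080 - 23717 = -54797$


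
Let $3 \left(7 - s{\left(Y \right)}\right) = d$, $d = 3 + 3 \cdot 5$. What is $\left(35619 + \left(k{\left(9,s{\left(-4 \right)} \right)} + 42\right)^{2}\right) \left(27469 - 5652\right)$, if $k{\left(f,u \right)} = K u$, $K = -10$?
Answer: $799440331$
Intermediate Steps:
$d = 18$ ($d = 3 + 15 = 18$)
$s{\left(Y \right)} = 1$ ($s{\left(Y \right)} = 7 - 6 = 1$)
$k{\left(f,u \right)} = - 10 u$
$\left(35619 + \left(k{\left(9,s{\left(-4 \right)} \right)} + 42\right)^{2}\right) \left(27469 - 5652\right) = \left(35619 + \left(\left(-10\right) 1 + 42\right)^{2}\right) \left(27469 - 5652\right) = \left(35619 + \left(-10 + 42\right)^{2}\right) 21817 = \left(35619 + 32^{2}\right) 21817 = \left(35619 + 1024\right) 21817 = 36643 \cdot 21817 = 799440331$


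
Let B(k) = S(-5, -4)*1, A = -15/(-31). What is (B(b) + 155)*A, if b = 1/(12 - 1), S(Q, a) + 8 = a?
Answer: 2145/31 ≈ 69.194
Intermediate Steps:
S(Q, a) = -8 + a
A = 15/31 (A = -15*(-1/31) = 15/31 ≈ 0.48387)
b = 1/11 ≈ 0.090909
B(k) = -12 (B(k) = (-8 - 4)*1 = -12*1 = -12)
(B(b) + 155)*A = (-12 + 155)*(15/31) = 143*(15/31) = 2145/31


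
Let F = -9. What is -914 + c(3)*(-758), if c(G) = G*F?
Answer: 19552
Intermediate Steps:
c(G) = -9*G (c(G) = G*(-9) = -9*G)
-914 + c(3)*(-758) = -914 - 9*3*(-758) = -914 - 27*(-758) = -914 + 20466 = 19552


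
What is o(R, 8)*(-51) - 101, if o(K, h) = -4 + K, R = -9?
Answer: 562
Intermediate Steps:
o(R, 8)*(-51) - 101 = (-4 - 9)*(-51) - 101 = -13*(-51) - 101 = 663 - 101 = 562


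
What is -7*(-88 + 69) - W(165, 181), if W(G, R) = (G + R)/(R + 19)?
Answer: 13127/100 ≈ 131.27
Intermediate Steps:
W(G, R) = (G + R)/(19 + R)
-7*(-88 + 69) - W(165, 181) = -7*(-88 + 69) - (165 + 181)/(19 + 181) = -7*(-19) - 346/200 = 133 - 346/200 = 133 - 1*173/100 = 133 - 173/100 = 13127/100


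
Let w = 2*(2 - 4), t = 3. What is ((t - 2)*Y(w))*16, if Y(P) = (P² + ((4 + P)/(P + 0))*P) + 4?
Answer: 320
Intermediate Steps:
w = -4 (w = 2*(-2) = -4)
Y(P) = 8 + P + P² (Y(P) = (P² + ((4 + P)/P)*P) + 4 = (P² + (4 + P)) + 4 = (4 + P + P²) + 4 = 8 + P + P²)
((t - 2)*Y(w))*16 = ((3 - 2)*(8 - 4 + (-4)²))*16 = (1*(8 - 4 + 16))*16 = (1*20)*16 = 20*16 = 320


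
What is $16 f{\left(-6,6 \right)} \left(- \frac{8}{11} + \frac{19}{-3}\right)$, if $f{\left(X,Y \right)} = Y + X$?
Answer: $0$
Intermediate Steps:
$f{\left(X,Y \right)} = X + Y$
$16 f{\left(-6,6 \right)} \left(- \frac{8}{11} + \frac{19}{-3}\right) = 16 \left(-6 + 6\right) \left(- \frac{8}{11} + \frac{19}{-3}\right) = 16 \cdot 0 \left(\left(-8\right) \frac{1}{11} + 19 \left(- \frac{1}{3}\right)\right) = 0 \left(- \frac{8}{11} - \frac{19}{3}\right) = 0 \left(- \frac{233}{33}\right) = 0$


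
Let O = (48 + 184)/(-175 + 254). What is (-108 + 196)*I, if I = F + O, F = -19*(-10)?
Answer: 1341296/79 ≈ 16978.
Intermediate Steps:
F = 190
O = 232/79 ≈ 2.9367
I = 15242/79 (I = 190 + 232/79 = 15242/79 ≈ 192.94)
(-108 + 196)*I = (-108 + 196)*(15242/79) = 88*(15242/79) = 1341296/79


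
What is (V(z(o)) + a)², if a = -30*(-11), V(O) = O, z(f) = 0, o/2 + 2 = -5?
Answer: 108900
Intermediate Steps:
o = -14 (o = -4 + 2*(-5) = -4 - 10 = -14)
a = 330
(V(z(o)) + a)² = (0 + 330)² = 330² = 108900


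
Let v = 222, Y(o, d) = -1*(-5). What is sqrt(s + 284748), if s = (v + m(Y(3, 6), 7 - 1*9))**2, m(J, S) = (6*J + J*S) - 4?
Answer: 4*sqrt(21337) ≈ 584.29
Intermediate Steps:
Y(o, d) = 5
m(J, S) = -4 + 6*J + J*S
s = 56644 (s = (222 + (-4 + 6*5 + 5*(7 - 1*9)))**2 = (222 + (-4 + 30 + 5*(7 - 9)))**2 = (222 + (-4 + 30 + 5*(-2)))**2 = (222 + (-4 + 30 - 10))**2 = (222 + 16)**2 = 238**2 = 56644)
sqrt(s + 284748) = sqrt(56644 + 284748) = sqrt(341392) = 4*sqrt(21337)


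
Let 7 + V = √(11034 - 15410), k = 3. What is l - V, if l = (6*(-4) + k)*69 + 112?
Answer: -1330 - 2*I*√1094 ≈ -1330.0 - 66.151*I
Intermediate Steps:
V = -7 + 2*I*√1094 (V = -7 + √(11034 - 15410) = -7 + √(-4376) = -7 + 2*I*√1094 ≈ -7.0 + 66.151*I)
l = -1337 (l = (6*(-4) + 3)*69 + 112 = (-24 + 3)*69 + 112 = -21*69 + 112 = -1449 + 112 = -1337)
l - V = -1337 - (-7 + 2*I*√1094) = -1337 + (7 - 2*I*√1094) = -1330 - 2*I*√1094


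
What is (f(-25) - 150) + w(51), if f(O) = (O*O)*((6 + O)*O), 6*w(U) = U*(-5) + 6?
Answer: 593367/2 ≈ 2.9668e+5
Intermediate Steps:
w(U) = 1 - 5*U/6 (w(U) = (U*(-5) + 6)/6 = (-5*U + 6)/6 = (6 - 5*U)/6 = 1 - 5*U/6)
f(O) = O³*(6 + O) (f(O) = O²*(O*(6 + O)) = O³*(6 + O))
(f(-25) - 150) + w(51) = ((-25)³*(6 - 25) - 150) + (1 - ⅚*51) = (-15625*(-19) - 150) + (1 - 85/2) = (296875 - 150) - 83/2 = 296725 - 83/2 = 593367/2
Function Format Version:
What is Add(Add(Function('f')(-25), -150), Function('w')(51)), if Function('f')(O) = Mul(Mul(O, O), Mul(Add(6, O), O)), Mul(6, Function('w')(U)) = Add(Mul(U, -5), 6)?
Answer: Rational(593367, 2) ≈ 2.9668e+5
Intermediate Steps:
Function('w')(U) = Add(1, Mul(Rational(-5, 6), U)) (Function('w')(U) = Mul(Rational(1, 6), Add(Mul(U, -5), 6)) = Mul(Rational(1, 6), Add(Mul(-5, U), 6)) = Mul(Rational(1, 6), Add(6, Mul(-5, U))) = Add(1, Mul(Rational(-5, 6), U)))
Function('f')(O) = Mul(Pow(O, 3), Add(6, O)) (Function('f')(O) = Mul(Pow(O, 2), Mul(O, Add(6, O))) = Mul(Pow(O, 3), Add(6, O)))
Add(Add(Function('f')(-25), -150), Function('w')(51)) = Add(Add(Mul(Pow(-25, 3), Add(6, -25)), -150), Add(1, Mul(Rational(-5, 6), 51))) = Add(Add(Mul(-15625, -19), -150), Add(1, Rational(-85, 2))) = Add(Add(296875, -150), Rational(-83, 2)) = Add(296725, Rational(-83, 2)) = Rational(593367, 2)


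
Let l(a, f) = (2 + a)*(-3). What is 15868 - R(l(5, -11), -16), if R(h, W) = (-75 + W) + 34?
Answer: 15925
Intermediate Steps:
l(a, f) = -6 - 3*a
R(h, W) = -41 + W
15868 - R(l(5, -11), -16) = 15868 - (-41 - 16) = 15868 - 1*(-57) = 15868 + 57 = 15925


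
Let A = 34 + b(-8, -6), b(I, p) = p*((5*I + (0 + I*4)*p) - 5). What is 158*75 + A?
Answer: 11002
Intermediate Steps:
b(I, p) = p*(-5 + 5*I + 4*I*p) (b(I, p) = p*((5*I + (0 + 4*I)*p) - 5) = p*((5*I + (4*I)*p) - 5) = p*((5*I + 4*I*p) - 5) = p*(-5 + 5*I + 4*I*p))
A = -848 (A = 34 - 6*(-5 + 5*(-8) + 4*(-8)*(-6)) = 34 - 6*(-5 - 40 + 192) = 34 - 6*147 = 34 - 882 = -848)
158*75 + A = 158*75 - 848 = 11850 - 848 = 11002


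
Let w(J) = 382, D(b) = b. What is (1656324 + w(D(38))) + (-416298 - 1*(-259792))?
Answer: 1500200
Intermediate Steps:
(1656324 + w(D(38))) + (-416298 - 1*(-259792)) = (1656324 + 382) + (-416298 - 1*(-259792)) = 1656706 + (-416298 + 259792) = 1656706 - 156506 = 1500200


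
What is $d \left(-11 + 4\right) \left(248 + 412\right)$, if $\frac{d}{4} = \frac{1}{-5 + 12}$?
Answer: $-2640$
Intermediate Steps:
$d = \frac{4}{7}$ ($d = \frac{4}{-5 + 12} = \frac{4}{7} \approx 0.57143$)
$d \left(-11 + 4\right) \left(248 + 412\right) = \frac{4 \left(-11 + 4\right)}{7} \left(248 + 412\right) = \frac{4}{7} \left(-7\right) 660 = \left(-4\right) 660 = -2640$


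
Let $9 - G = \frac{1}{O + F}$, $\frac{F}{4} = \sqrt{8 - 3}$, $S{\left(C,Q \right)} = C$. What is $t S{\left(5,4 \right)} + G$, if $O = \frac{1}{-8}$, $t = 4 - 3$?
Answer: $\frac{71658}{5119} - \frac{256 \sqrt{5}}{5119} \approx 13.887$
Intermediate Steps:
$t = 1$
$F = 4 \sqrt{5}$ ($F = 4 \sqrt{8 - 3} = 4 \sqrt{5} \approx 8.9443$)
$O = - \frac{1}{8} \approx -0.125$
$G = 9 - \frac{1}{- \frac{1}{8} + 4 \sqrt{5}} \approx 8.8866$
$t S{\left(5,4 \right)} + G = 1 \cdot 5 + \left(\frac{46063}{5119} - \frac{256 \sqrt{5}}{5119}\right) = 5 + \left(\frac{46063}{5119} - \frac{256 \sqrt{5}}{5119}\right) = \frac{71658}{5119} - \frac{256 \sqrt{5}}{5119}$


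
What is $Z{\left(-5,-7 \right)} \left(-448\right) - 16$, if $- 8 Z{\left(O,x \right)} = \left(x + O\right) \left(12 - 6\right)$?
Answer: $-4048$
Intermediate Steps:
$Z{\left(O,x \right)} = - \frac{3 O}{4} - \frac{3 x}{4}$ ($Z{\left(O,x \right)} = - \frac{\left(x + O\right) \left(12 - 6\right)}{8} = - \frac{\left(O + x\right) 6}{8} = - \frac{6 O + 6 x}{8} = - \frac{3 O}{4} - \frac{3 x}{4}$)
$Z{\left(-5,-7 \right)} \left(-448\right) - 16 = \left(\left(- \frac{3}{4}\right) \left(-5\right) - - \frac{21}{4}\right) \left(-448\right) - 16 = \left(\frac{15}{4} + \frac{21}{4}\right) \left(-448\right) - 16 = 9 \left(-448\right) - 16 = -4032 - 16 = -4048$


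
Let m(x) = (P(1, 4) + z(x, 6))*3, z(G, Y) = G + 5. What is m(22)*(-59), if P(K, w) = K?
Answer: -4956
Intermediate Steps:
z(G, Y) = 5 + G
m(x) = 18 + 3*x (m(x) = (1 + (5 + x))*3 = (6 + x)*3 = 18 + 3*x)
m(22)*(-59) = (18 + 3*22)*(-59) = (18 + 66)*(-59) = 84*(-59) = -4956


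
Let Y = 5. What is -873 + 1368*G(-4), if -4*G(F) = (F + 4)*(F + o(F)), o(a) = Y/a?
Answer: -873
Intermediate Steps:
o(a) = 5/a
G(F) = -(4 + F)*(F + 5/F)/4 (G(F) = -(F + 4)*(F + 5/F)/4 = -(4 + F)*(F + 5/F)/4)
-873 + 1368*G(-4) = -873 + 1368*(-5/4 - 1*(-4) - 5/(-4) - ¼*(-4)²) = -873 + 1368*(-5/4 + 4 - 5*(-¼) - ¼*16) = -873 + 1368*(-5/4 + 4 + 5/4 - 4) = -873 + 1368*0 = -873 + 0 = -873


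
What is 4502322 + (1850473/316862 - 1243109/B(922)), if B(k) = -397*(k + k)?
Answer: 522190378989081237/115982265308 ≈ 4.5023e+6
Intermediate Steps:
B(k) = -794*k
4502322 + (1850473/316862 - 1243109/B(922)) = 4502322 + (1850473/316862 - 1243109/((-794*922))) = 4502322 + (1850473*(1/316862) - 1243109/(-732068)) = 4502322 + (1850473/316862 - 1243109*(-1/732068)) = 4502322 + (1850473/316862 + 1243109/732068) = 4502322 + 874283036061/115982265308 = 522190378989081237/115982265308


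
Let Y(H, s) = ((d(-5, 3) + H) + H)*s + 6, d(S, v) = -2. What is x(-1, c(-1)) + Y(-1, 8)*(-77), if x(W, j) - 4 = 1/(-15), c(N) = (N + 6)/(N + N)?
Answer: 30089/15 ≈ 2005.9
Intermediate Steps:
c(N) = (6 + N)/(2*N) (c(N) = (6 + N)/((2*N)) = (6 + N)*(1/(2*N)) = (6 + N)/(2*N))
Y(H, s) = 6 + s*(-2 + 2*H) (Y(H, s) = ((-2 + H) + H)*s + 6 = (-2 + 2*H)*s + 6 = s*(-2 + 2*H) + 6 = 6 + s*(-2 + 2*H))
x(W, j) = 59/15 (x(W, j) = 4 + 1/(-15) = 4 + 1*(-1/15) = 4 - 1/15 = 59/15)
x(-1, c(-1)) + Y(-1, 8)*(-77) = 59/15 + (6 - 2*8 + 2*(-1)*8)*(-77) = 59/15 + (6 - 16 - 16)*(-77) = 59/15 - 26*(-77) = 59/15 + 2002 = 30089/15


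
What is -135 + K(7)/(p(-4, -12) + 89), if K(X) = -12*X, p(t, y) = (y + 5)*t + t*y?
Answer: -7453/55 ≈ -135.51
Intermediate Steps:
p(t, y) = t*y + t*(5 + y) (p(t, y) = (5 + y)*t + t*y = t*(5 + y) + t*y = t*y + t*(5 + y))
-135 + K(7)/(p(-4, -12) + 89) = -135 + (-12*7)/(-4*(5 + 2*(-12)) + 89) = -135 - 84/(-4*(5 - 24) + 89) = -135 - 84/(-4*(-19) + 89) = -135 - 84/(76 + 89) = -135 - 84/165 = -135 - 84*1/165 = -135 - 28/55 = -7453/55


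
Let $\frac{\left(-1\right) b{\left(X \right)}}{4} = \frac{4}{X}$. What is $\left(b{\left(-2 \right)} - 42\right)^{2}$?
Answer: $1156$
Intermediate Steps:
$b{\left(X \right)} = - \frac{16}{X}$ ($b{\left(X \right)} = - 4 \frac{4}{X} = - \frac{16}{X}$)
$\left(b{\left(-2 \right)} - 42\right)^{2} = \left(- \frac{16}{-2} - 42\right)^{2} = \left(\left(-16\right) \left(- \frac{1}{2}\right) - 42\right)^{2} = \left(8 - 42\right)^{2} = \left(-34\right)^{2} = 1156$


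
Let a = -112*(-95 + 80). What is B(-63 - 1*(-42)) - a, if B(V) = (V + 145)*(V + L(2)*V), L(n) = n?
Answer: -9492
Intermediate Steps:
B(V) = 3*V*(145 + V) (B(V) = (V + 145)*(V + 2*V) = (145 + V)*(3*V) = 3*V*(145 + V))
a = 1680 (a = -112*(-15) = 1680)
B(-63 - 1*(-42)) - a = 3*(-63 - 1*(-42))*(145 + (-63 - 1*(-42))) - 1*1680 = 3*(-63 + 42)*(145 + (-63 + 42)) - 1680 = 3*(-21)*(145 - 21) - 1680 = 3*(-21)*124 - 1680 = -7812 - 1680 = -9492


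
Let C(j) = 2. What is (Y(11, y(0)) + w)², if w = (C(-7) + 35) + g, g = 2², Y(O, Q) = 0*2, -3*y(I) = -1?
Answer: 1681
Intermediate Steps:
y(I) = ⅓ (y(I) = -⅓*(-1) = ⅓)
Y(O, Q) = 0
g = 4
w = 41 (w = (2 + 35) + 4 = 37 + 4 = 41)
(Y(11, y(0)) + w)² = (0 + 41)² = 41² = 1681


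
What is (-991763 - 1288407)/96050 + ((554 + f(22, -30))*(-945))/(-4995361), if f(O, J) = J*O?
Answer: -162855623141/6854348915 ≈ -23.759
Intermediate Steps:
(-991763 - 1288407)/96050 + ((554 + f(22, -30))*(-945))/(-4995361) = (-991763 - 1288407)/96050 + ((554 - 30*22)*(-945))/(-4995361) = -2280170*1/96050 + ((554 - 660)*(-945))*(-1/4995361) = -228017/9605 - 106*(-945)*(-1/4995361) = -228017/9605 + 100170*(-1/4995361) = -228017/9605 - 14310/713623 = -162855623141/6854348915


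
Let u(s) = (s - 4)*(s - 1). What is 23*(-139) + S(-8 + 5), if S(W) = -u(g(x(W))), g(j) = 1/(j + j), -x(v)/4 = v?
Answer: -1843657/576 ≈ -3200.8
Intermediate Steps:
x(v) = -4*v
g(j) = 1/(2*j)
u(s) = (-1 + s)*(-4 + s) (u(s) = (-4 + s)*(-1 + s) = (-1 + s)*(-4 + s))
S(W) = -4 - 5/(8*W) - 1/(64*W**2) (S(W) = -(4 + (1/(2*((-4*W))))**2 - 5/(2*((-4*W)))) = -(4 + ((-1/(4*W))/2)**2 - 5*(-1/(4*W))/2) = -(4 + (-1/(8*W))**2 - (-5)/(8*W)) = -(4 + 1/(64*W**2) + 5/(8*W)) = -4 - 5/(8*W) - 1/(64*W**2))
23*(-139) + S(-8 + 5) = 23*(-139) + (-4 - 5/(8*(-8 + 5)) - 1/(64*(-8 + 5)**2)) = -3197 + (-4 - 5/8/(-3) - 1/64/(-3)**2) = -3197 + (-4 - 5/8*(-1/3) - 1/64*1/9) = -3197 + (-4 + 5/24 - 1/576) = -3197 - 2185/576 = -1843657/576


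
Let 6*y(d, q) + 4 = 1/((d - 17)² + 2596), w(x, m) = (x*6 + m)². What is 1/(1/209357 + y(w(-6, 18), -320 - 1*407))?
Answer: -121651071990/81099924233 ≈ -1.5000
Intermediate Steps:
w(x, m) = (m + 6*x)² (w(x, m) = (6*x + m)² = (m + 6*x)²)
y(d, q) = -⅔ + 1/(6*(2596 + (-17 + d)²)) (y(d, q) = -⅔ + 1/(6*((d - 17)² + 2596)) = -⅔ + 1/(6*((-17 + d)² + 2596)) = -⅔ + 1/(6*(2596 + (-17 + d)²)))
1/(1/209357 + y(w(-6, 18), -320 - 1*407)) = 1/(1/209357 + (-10383 - 4*(-17 + (18 + 6*(-6))²)²)/(6*(2596 + (-17 + (18 + 6*(-6))²)²))) = 1/(1/209357 + (-10383 - 4*(-17 + (18 - 36)²)²)/(6*(2596 + (-17 + (18 - 36)²)²))) = 1/(1/209357 + (-10383 - 4*(-17 + (-18)²)²)/(6*(2596 + (-17 + (-18)²)²))) = 1/(1/209357 + (-10383 - 4*(-17 + 324)²)/(6*(2596 + (-17 + 324)²))) = 1/(1/209357 + (-10383 - 4*307²)/(6*(2596 + 307²))) = 1/(1/209357 + (-10383 - 4*94249)/(6*(2596 + 94249))) = 1/(1/209357 + (⅙)*(-10383 - 376996)/96845) = 1/(1/209357 + (⅙)*(1/96845)*(-387379)) = 1/(1/209357 - 387379/581070) = 1/(-81099924233/121651071990) = -121651071990/81099924233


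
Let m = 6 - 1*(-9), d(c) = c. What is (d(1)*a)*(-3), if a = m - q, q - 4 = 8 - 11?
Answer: -42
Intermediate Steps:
q = 1 (q = 4 + (8 - 11) = 4 - 3 = 1)
m = 15 (m = 6 + 9 = 15)
a = 14 (a = 15 - 1*1 = 15 - 1 = 14)
(d(1)*a)*(-3) = (1*14)*(-3) = 14*(-3) = -42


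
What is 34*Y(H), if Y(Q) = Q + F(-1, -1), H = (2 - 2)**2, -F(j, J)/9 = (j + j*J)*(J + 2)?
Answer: 0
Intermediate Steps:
F(j, J) = -9*(2 + J)*(j + J*j) (F(j, J) = -9*(j + j*J)*(J + 2) = -9*(j + J*j)*(2 + J) = -9*(2 + J)*(j + J*j))
H = 0 (H = 0**2 = 0)
Y(Q) = Q (Y(Q) = Q - 9*(-1)*(2 + (-1)**2 + 3*(-1)) = Q - 9*(-1)*(2 + 1 - 3) = Q - 9*(-1)*0 = Q + 0 = Q)
34*Y(H) = 34*0 = 0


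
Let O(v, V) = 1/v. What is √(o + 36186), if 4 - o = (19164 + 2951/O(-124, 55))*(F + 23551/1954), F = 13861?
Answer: √4591910611910210/977 ≈ 69359.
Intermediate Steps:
o = 4699975508008/977 (o = 4 - (19164 + 2951/(1/(-124)))*(13861 + 23551/1954) = 4 - (19164 + 2951/(-1/124))*(13861 + 23551*(1/1954)) = 4 - (19164 + 2951*(-124))*(13861 + 23551/1954) = 4 - (19164 - 365924)*27107945/1954 = 4 - (-346760)*27107945/1954 = 4 - 1*(-4699975504100/977) = 4 + 4699975504100/977 = 4699975508008/977 ≈ 4.8106e+9)
√(o + 36186) = √(4699975508008/977 + 36186) = √(4700010861730/977) = √4591910611910210/977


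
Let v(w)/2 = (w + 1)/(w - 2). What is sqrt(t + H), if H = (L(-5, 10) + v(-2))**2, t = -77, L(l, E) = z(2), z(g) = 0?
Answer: I*sqrt(307)/2 ≈ 8.7607*I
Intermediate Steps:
L(l, E) = 0
v(w) = 2*(1 + w)/(-2 + w) (v(w) = 2*((w + 1)/(w - 2)) = 2*((1 + w)/(-2 + w)) = 2*(1 + w)/(-2 + w))
H = 1/4 (H = (0 + 2*(1 - 2)/(-2 - 2))**2 = (0 + 2*(-1)/(-4))**2 = (0 + 2*(-1/4)*(-1))**2 = (0 + 1/2)**2 = (1/2)**2 = 1/4 ≈ 0.25000)
sqrt(t + H) = sqrt(-77 + 1/4) = sqrt(-307/4) = I*sqrt(307)/2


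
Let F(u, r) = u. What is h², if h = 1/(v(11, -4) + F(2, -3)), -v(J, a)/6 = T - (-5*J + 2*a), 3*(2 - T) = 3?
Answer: 1/145924 ≈ 6.8529e-6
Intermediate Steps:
T = 1 (T = 2 - ⅓*3 = 2 - 1 = 1)
v(J, a) = -6 - 30*J + 12*a (v(J, a) = -6*(1 - (-5*J + 2*a)) = -6*(1 + (-2*a + 5*J)) = -6*(1 - 2*a + 5*J) = -6 - 30*J + 12*a)
h = -1/382 (h = 1/((-6 - 30*11 + 12*(-4)) + 2) = 1/((-6 - 330 - 48) + 2) = 1/(-384 + 2) = 1/(-382) = -1/382 ≈ -0.0026178)
h² = (-1/382)² = 1/145924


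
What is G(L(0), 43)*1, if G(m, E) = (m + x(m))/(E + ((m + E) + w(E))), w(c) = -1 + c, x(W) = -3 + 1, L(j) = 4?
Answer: 1/66 ≈ 0.015152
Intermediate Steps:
x(W) = -2
G(m, E) = (-2 + m)/(-1 + m + 3*E) (G(m, E) = (m - 2)/(E + ((m + E) + (-1 + E))) = (-2 + m)/(E + ((E + m) + (-1 + E))) = (-2 + m)/(E + (-1 + m + 2*E)) = (-2 + m)/(-1 + m + 3*E))
G(L(0), 43)*1 = ((-2 + 4)/(-1 + 4 + 3*43))*1 = (2/(-1 + 4 + 129))*1 = (2/132)*1 = ((1/132)*2)*1 = (1/66)*1 = 1/66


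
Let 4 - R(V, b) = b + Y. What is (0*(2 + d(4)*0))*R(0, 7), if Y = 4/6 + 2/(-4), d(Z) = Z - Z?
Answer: 0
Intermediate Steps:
d(Z) = 0
Y = ⅙ (Y = 4*(⅙) + 2*(-¼) = ⅔ - ½ = ⅙ ≈ 0.16667)
R(V, b) = 23/6 - b (R(V, b) = 4 - (b + ⅙) = 4 - (⅙ + b) = 4 + (-⅙ - b) = 23/6 - b)
(0*(2 + d(4)*0))*R(0, 7) = (0*(2 + 0*0))*(23/6 - 1*7) = (0*(2 + 0))*(23/6 - 7) = (0*2)*(-19/6) = 0*(-19/6) = 0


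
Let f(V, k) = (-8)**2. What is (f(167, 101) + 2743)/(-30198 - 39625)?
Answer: -2807/69823 ≈ -0.040202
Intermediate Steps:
f(V, k) = 64
(f(167, 101) + 2743)/(-30198 - 39625) = (64 + 2743)/(-30198 - 39625) = 2807/(-69823) = 2807*(-1/69823) = -2807/69823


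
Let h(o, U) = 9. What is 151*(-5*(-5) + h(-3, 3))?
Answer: 5134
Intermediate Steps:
151*(-5*(-5) + h(-3, 3)) = 151*(-5*(-5) + 9) = 151*(25 + 9) = 151*34 = 5134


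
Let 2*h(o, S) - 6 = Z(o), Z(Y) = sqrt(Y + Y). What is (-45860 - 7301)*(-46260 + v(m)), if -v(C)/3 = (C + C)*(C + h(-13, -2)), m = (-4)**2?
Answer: 2556193524 + 2551728*I*sqrt(26) ≈ 2.5562e+9 + 1.3011e+7*I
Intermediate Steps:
Z(Y) = sqrt(2)*sqrt(Y) (Z(Y) = sqrt(2*Y) = sqrt(2)*sqrt(Y))
h(o, S) = 3 + sqrt(2)*sqrt(o)/2 (h(o, S) = 3 + (sqrt(2)*sqrt(o))/2 = 3 + sqrt(2)*sqrt(o)/2)
m = 16
v(C) = -6*C*(3 + C + I*sqrt(26)/2) (v(C) = -3*(C + C)*(C + (3 + sqrt(2)*sqrt(-13)/2)) = -3*2*C*(C + (3 + sqrt(2)*(I*sqrt(13))/2)) = -3*2*C*(C + (3 + I*sqrt(26)/2)) = -3*2*C*(3 + C + I*sqrt(26)/2) = -6*C*(3 + C + I*sqrt(26)/2))
(-45860 - 7301)*(-46260 + v(m)) = (-45860 - 7301)*(-46260 - 3*16*(6 + 2*16 + I*sqrt(26))) = -53161*(-46260 - 3*16*(6 + 32 + I*sqrt(26))) = -53161*(-46260 - 3*16*(38 + I*sqrt(26))) = -53161*(-46260 + (-1824 - 48*I*sqrt(26))) = -53161*(-48084 - 48*I*sqrt(26)) = 2556193524 + 2551728*I*sqrt(26)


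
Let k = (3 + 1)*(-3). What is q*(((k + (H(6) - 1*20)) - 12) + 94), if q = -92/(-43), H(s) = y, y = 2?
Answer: 4784/43 ≈ 111.26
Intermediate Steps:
H(s) = 2
k = -12 (k = 4*(-3) = -12)
q = 92/43 (q = -92*(-1/43) = 92/43 ≈ 2.1395)
q*(((k + (H(6) - 1*20)) - 12) + 94) = 92*(((-12 + (2 - 1*20)) - 12) + 94)/43 = 92*(((-12 + (2 - 20)) - 12) + 94)/43 = 92*(((-12 - 18) - 12) + 94)/43 = 92*((-30 - 12) + 94)/43 = 92*(-42 + 94)/43 = (92/43)*52 = 4784/43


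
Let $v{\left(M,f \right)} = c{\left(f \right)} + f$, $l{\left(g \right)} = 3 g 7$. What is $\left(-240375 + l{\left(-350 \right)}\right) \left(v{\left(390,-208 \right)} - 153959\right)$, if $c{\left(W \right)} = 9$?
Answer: $38188790550$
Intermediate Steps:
$l{\left(g \right)} = 21 g$
$v{\left(M,f \right)} = 9 + f$
$\left(-240375 + l{\left(-350 \right)}\right) \left(v{\left(390,-208 \right)} - 153959\right) = \left(-240375 + 21 \left(-350\right)\right) \left(\left(9 - 208\right) - 153959\right) = \left(-240375 - 7350\right) \left(-199 - 153959\right) = \left(-247725\right) \left(-154158\right) = 38188790550$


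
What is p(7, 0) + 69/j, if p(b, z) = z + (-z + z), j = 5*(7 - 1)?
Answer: 23/10 ≈ 2.3000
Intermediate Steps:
j = 30 (j = 5*6 = 30)
p(b, z) = z (p(b, z) = z + 0 = z)
p(7, 0) + 69/j = 0 + 69/30 = 0 + 69*(1/30) = 0 + 23/10 = 23/10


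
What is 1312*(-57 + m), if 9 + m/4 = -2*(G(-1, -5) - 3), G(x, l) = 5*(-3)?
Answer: 66912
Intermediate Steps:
G(x, l) = -15
m = 108 (m = -36 + 4*(-2*(-15 - 3)) = -36 + 4*(-2*(-18)) = -36 + 4*36 = -36 + 144 = 108)
1312*(-57 + m) = 1312*(-57 + 108) = 1312*51 = 66912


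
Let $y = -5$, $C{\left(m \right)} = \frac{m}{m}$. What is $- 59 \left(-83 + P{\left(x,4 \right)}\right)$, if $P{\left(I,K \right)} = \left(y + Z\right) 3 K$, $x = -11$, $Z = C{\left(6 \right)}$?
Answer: $7729$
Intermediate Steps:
$C{\left(m \right)} = 1$
$Z = 1$
$P{\left(I,K \right)} = - 12 K$ ($P{\left(I,K \right)} = \left(-5 + 1\right) 3 K = - 4 \cdot 3 K = - 12 K$)
$- 59 \left(-83 + P{\left(x,4 \right)}\right) = - 59 \left(-83 - 48\right) = \left(-59\right) \left(-131\right) = 7729$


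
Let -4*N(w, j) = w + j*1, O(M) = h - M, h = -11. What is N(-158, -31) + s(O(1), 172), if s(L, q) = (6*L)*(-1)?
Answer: 477/4 ≈ 119.25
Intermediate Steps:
O(M) = -11 - M
s(L, q) = -6*L
N(w, j) = -j/4 - w/4 (N(w, j) = -(w + j*1)/4 = -(w + j)/4 = -(j + w)/4 = -j/4 - w/4)
N(-158, -31) + s(O(1), 172) = (-¼*(-31) - ¼*(-158)) - 6*(-11 - 1*1) = (31/4 + 79/2) - 6*(-11 - 1) = 189/4 - 6*(-12) = 189/4 + 72 = 477/4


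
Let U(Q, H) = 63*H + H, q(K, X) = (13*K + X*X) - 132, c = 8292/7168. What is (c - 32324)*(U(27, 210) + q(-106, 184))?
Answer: -1326020593755/896 ≈ -1.4799e+9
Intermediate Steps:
c = 2073/1792 (c = 8292*(1/7168) = 2073/1792 ≈ 1.1568)
q(K, X) = -132 + X**2 + 13*K (q(K, X) = (13*K + X**2) - 132 = (X**2 + 13*K) - 132 = -132 + X**2 + 13*K)
U(Q, H) = 64*H
(c - 32324)*(U(27, 210) + q(-106, 184)) = (2073/1792 - 32324)*(64*210 + (-132 + 184**2 + 13*(-106))) = -57922535*(13440 + (-132 + 33856 - 1378))/1792 = -57922535*(13440 + 32346)/1792 = -57922535/1792*45786 = -1326020593755/896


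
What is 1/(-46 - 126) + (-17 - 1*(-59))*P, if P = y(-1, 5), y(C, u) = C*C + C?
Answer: -1/172 ≈ -0.0058140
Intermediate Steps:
y(C, u) = C + C² (y(C, u) = C² + C = C + C²)
P = 0 (P = -(1 - 1) = -1*0 = 0)
1/(-46 - 126) + (-17 - 1*(-59))*P = 1/(-46 - 126) + (-17 - 1*(-59))*0 = 1/(-172) + (-17 + 59)*0 = -1/172 + 42*0 = -1/172 + 0 = -1/172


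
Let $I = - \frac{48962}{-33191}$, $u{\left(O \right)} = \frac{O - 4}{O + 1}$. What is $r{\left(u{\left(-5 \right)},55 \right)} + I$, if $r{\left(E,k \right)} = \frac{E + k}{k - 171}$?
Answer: $\frac{15117629}{15400624} \approx 0.98162$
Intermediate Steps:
$u{\left(O \right)} = \frac{-4 + O}{1 + O}$
$r{\left(E,k \right)} = \frac{E + k}{-171 + k}$
$I = \frac{48962}{33191}$ ($I = \left(-48962\right) \left(- \frac{1}{33191}\right) = \frac{48962}{33191} \approx 1.4752$)
$r{\left(u{\left(-5 \right)},55 \right)} + I = \frac{\frac{-4 - 5}{1 - 5} + 55}{-171 + 55} + \frac{48962}{33191} = \frac{\frac{1}{-4} \left(-9\right) + 55}{-116} + \frac{48962}{33191} = - \frac{\left(- \frac{1}{4}\right) \left(-9\right) + 55}{116} + \frac{48962}{33191} = - \frac{\frac{9}{4} + 55}{116} + \frac{48962}{33191} = \left(- \frac{1}{116}\right) \frac{229}{4} + \frac{48962}{33191} = - \frac{229}{464} + \frac{48962}{33191} = \frac{15117629}{15400624}$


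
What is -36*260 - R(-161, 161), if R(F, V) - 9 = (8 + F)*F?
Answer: -34002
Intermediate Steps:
R(F, V) = 9 + F*(8 + F) (R(F, V) = 9 + (8 + F)*F = 9 + F*(8 + F))
-36*260 - R(-161, 161) = -36*260 - (9 + (-161)² + 8*(-161)) = -9360 - (9 + 25921 - 1288) = -9360 - 1*24642 = -9360 - 24642 = -34002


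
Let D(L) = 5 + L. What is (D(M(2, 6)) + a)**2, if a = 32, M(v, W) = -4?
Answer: 1089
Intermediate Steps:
(D(M(2, 6)) + a)**2 = ((5 - 4) + 32)**2 = (1 + 32)**2 = 33**2 = 1089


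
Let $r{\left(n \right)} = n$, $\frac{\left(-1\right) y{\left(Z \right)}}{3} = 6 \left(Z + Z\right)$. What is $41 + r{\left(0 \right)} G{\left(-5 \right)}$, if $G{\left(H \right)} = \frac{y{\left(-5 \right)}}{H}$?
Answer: $41$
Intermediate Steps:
$y{\left(Z \right)} = - 36 Z$ ($y{\left(Z \right)} = - 3 \cdot 6 \left(Z + Z\right) = - 3 \cdot 6 \cdot 2 Z = - 3 \cdot 12 Z = - 36 Z$)
$G{\left(H \right)} = \frac{180}{H}$ ($G{\left(H \right)} = \frac{\left(-36\right) \left(-5\right)}{H} = \frac{180}{H}$)
$41 + r{\left(0 \right)} G{\left(-5 \right)} = 41 + 0 \frac{180}{-5} = 41 + 0 \cdot 180 \left(- \frac{1}{5}\right) = 41 + 0 \left(-36\right) = 41 + 0 = 41$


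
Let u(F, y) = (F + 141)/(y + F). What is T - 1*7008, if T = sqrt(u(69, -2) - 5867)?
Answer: -7008 + I*sqrt(26322893)/67 ≈ -7008.0 + 76.576*I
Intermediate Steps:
u(F, y) = (141 + F)/(F + y)
T = I*sqrt(26322893)/67 (T = sqrt((141 + 69)/(69 - 2) - 5867) = sqrt(210/67 - 5867) = sqrt(-392879/67) = I*sqrt(26322893)/67 ≈ 76.576*I)
T - 1*7008 = I*sqrt(26322893)/67 - 1*7008 = I*sqrt(26322893)/67 - 7008 = -7008 + I*sqrt(26322893)/67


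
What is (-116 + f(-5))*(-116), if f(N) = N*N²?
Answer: 27956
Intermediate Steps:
f(N) = N³
(-116 + f(-5))*(-116) = (-116 + (-5)³)*(-116) = (-116 - 125)*(-116) = -241*(-116) = 27956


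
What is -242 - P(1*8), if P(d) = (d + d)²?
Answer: -498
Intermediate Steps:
P(d) = 4*d² (P(d) = (2*d)² = 4*d²)
-242 - P(1*8) = -242 - 4*(1*8)² = -242 - 4*8² = -242 - 4*64 = -242 - 1*256 = -242 - 256 = -498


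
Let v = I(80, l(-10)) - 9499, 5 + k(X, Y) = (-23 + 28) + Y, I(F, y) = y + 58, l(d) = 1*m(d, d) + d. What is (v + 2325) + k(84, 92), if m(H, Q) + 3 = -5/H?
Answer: -14073/2 ≈ -7036.5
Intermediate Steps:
m(H, Q) = -3 - 5/H
l(d) = -3 + d - 5/d (l(d) = 1*(-3 - 5/d) + d = (-3 - 5/d) + d = -3 + d - 5/d)
I(F, y) = 58 + y
k(X, Y) = Y (k(X, Y) = -5 + ((-23 + 28) + Y) = -5 + (5 + Y) = Y)
v = -18907/2 (v = (58 + (-3 - 10 - 5/(-10))) - 9499 = (58 + (-3 - 10 - 5*(-⅒))) - 9499 = (58 + (-3 - 10 + ½)) - 9499 = (58 - 25/2) - 9499 = 91/2 - 9499 = -18907/2 ≈ -9453.5)
(v + 2325) + k(84, 92) = (-18907/2 + 2325) + 92 = -14257/2 + 92 = -14073/2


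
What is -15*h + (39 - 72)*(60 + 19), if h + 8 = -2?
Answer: -2457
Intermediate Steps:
h = -10 (h = -8 - 2 = -10)
-15*h + (39 - 72)*(60 + 19) = -15*(-10) + (39 - 72)*(60 + 19) = 150 - 33*79 = 150 - 2607 = -2457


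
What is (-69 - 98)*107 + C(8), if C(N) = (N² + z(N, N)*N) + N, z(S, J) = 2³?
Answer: -17733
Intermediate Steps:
z(S, J) = 8
C(N) = N² + 9*N (C(N) = (N² + 8*N) + N = N² + 9*N)
(-69 - 98)*107 + C(8) = (-69 - 98)*107 + 8*(9 + 8) = -167*107 + 8*17 = -17869 + 136 = -17733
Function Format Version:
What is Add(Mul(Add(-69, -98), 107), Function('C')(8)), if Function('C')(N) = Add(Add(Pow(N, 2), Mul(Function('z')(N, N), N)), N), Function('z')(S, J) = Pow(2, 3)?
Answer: -17733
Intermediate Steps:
Function('z')(S, J) = 8
Function('C')(N) = Add(Pow(N, 2), Mul(9, N)) (Function('C')(N) = Add(Add(Pow(N, 2), Mul(8, N)), N) = Add(Pow(N, 2), Mul(9, N)))
Add(Mul(Add(-69, -98), 107), Function('C')(8)) = Add(Mul(Add(-69, -98), 107), Mul(8, Add(9, 8))) = Add(Mul(-167, 107), Mul(8, 17)) = Add(-17869, 136) = -17733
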